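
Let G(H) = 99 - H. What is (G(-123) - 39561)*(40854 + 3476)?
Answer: -1743897870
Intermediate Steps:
(G(-123) - 39561)*(40854 + 3476) = ((99 - 1*(-123)) - 39561)*(40854 + 3476) = ((99 + 123) - 39561)*44330 = (222 - 39561)*44330 = -39339*44330 = -1743897870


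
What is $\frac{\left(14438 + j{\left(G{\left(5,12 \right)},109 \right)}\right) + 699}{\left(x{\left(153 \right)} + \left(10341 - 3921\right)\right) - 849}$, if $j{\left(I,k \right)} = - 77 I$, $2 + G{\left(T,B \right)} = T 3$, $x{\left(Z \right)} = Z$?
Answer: $\frac{1178}{477} \approx 2.4696$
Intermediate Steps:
$G{\left(T,B \right)} = -2 + 3 T$ ($G{\left(T,B \right)} = -2 + T 3 = -2 + 3 T$)
$\frac{\left(14438 + j{\left(G{\left(5,12 \right)},109 \right)}\right) + 699}{\left(x{\left(153 \right)} + \left(10341 - 3921\right)\right) - 849} = \frac{\left(14438 - 77 \left(-2 + 3 \cdot 5\right)\right) + 699}{\left(153 + \left(10341 - 3921\right)\right) - 849} = \frac{\left(14438 - 77 \left(-2 + 15\right)\right) + 699}{\left(153 + \left(10341 - 3921\right)\right) - 849} = \frac{\left(14438 - 1001\right) + 699}{\left(153 + 6420\right) - 849} = \frac{\left(14438 - 1001\right) + 699}{6573 - 849} = \frac{13437 + 699}{5724} = 14136 \cdot \frac{1}{5724} = \frac{1178}{477}$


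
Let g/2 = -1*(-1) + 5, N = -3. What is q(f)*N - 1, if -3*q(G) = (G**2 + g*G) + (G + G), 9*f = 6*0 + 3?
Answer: 34/9 ≈ 3.7778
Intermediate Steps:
g = 12 (g = 2*(-1*(-1) + 5) = 2*(1 + 5) = 2*6 = 12)
f = 1/3 (f = (6*0 + 3)/9 = (0 + 3)/9 = (1/9)*3 = 1/3 ≈ 0.33333)
q(G) = -14*G/3 - G**2/3 (q(G) = -((G**2 + 12*G) + (G + G))/3 = -((G**2 + 12*G) + 2*G)/3 = -(G**2 + 14*G)/3 = -14*G/3 - G**2/3)
q(f)*N - 1 = -1/3*1/3*(14 + 1/3)*(-3) - 1 = -1/3*1/3*43/3*(-3) - 1 = -43/27*(-3) - 1 = 43/9 - 1 = 34/9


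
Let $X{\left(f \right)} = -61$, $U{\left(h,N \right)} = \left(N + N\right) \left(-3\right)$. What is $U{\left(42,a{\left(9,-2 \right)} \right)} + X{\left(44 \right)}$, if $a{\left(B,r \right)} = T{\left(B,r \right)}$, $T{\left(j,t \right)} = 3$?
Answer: $-79$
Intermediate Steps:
$a{\left(B,r \right)} = 3$
$U{\left(h,N \right)} = - 6 N$ ($U{\left(h,N \right)} = 2 N \left(-3\right) = - 6 N$)
$U{\left(42,a{\left(9,-2 \right)} \right)} + X{\left(44 \right)} = \left(-6\right) 3 - 61 = -18 - 61 = -79$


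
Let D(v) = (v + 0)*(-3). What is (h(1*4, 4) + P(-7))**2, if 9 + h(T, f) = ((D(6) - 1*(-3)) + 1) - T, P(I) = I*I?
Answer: 484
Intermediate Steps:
D(v) = -3*v (D(v) = v*(-3) = -3*v)
P(I) = I**2
h(T, f) = -23 - T (h(T, f) = -9 + (((-3*6 - 1*(-3)) + 1) - T) = -9 + (((-18 + 3) + 1) - T) = -9 + ((-15 + 1) - T) = -9 + (-14 - T) = -23 - T)
(h(1*4, 4) + P(-7))**2 = ((-23 - 4) + (-7)**2)**2 = ((-23 - 1*4) + 49)**2 = ((-23 - 4) + 49)**2 = (-27 + 49)**2 = 22**2 = 484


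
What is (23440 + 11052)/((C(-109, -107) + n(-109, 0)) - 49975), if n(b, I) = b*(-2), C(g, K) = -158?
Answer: -34492/49915 ≈ -0.69101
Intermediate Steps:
n(b, I) = -2*b
(23440 + 11052)/((C(-109, -107) + n(-109, 0)) - 49975) = (23440 + 11052)/((-158 - 2*(-109)) - 49975) = 34492/((-158 + 218) - 49975) = 34492/(60 - 49975) = 34492/(-49915) = 34492*(-1/49915) = -34492/49915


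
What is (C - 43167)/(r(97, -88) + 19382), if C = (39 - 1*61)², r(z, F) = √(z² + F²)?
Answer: -827281906/375644771 + 42683*√17153/375644771 ≈ -2.1874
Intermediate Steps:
r(z, F) = √(F² + z²)
C = 484 (C = (39 - 61)² = (-22)² = 484)
(C - 43167)/(r(97, -88) + 19382) = (484 - 43167)/(√((-88)² + 97²) + 19382) = -42683/(√(7744 + 9409) + 19382) = -42683/(√17153 + 19382) = -42683/(19382 + √17153)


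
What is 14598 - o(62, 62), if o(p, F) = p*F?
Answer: 10754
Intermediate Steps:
o(p, F) = F*p
14598 - o(62, 62) = 14598 - 62*62 = 14598 - 1*3844 = 14598 - 3844 = 10754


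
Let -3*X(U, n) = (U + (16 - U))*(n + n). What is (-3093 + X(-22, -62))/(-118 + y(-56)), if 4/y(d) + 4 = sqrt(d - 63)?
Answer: 488765/23742 - 7295*I*sqrt(119)/1412649 ≈ 20.587 - 0.056333*I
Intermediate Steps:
y(d) = 4/(-4 + sqrt(-63 + d)) (y(d) = 4/(-4 + sqrt(d - 63)) = 4/(-4 + sqrt(-63 + d)))
X(U, n) = -32*n/3 (X(U, n) = -(U + (16 - U))*(n + n)/3 = -16*2*n/3 = -32*n/3)
(-3093 + X(-22, -62))/(-118 + y(-56)) = (-3093 - 32/3*(-62))/(-118 + 4/(-4 + sqrt(-63 - 56))) = (-3093 + 1984/3)/(-118 + 4/(-4 + sqrt(-119))) = -7295/(3*(-118 + 4/(-4 + I*sqrt(119))))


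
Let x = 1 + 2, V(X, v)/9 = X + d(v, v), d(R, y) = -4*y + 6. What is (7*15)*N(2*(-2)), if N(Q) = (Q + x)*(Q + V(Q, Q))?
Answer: -16590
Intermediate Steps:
d(R, y) = 6 - 4*y
V(X, v) = 54 - 36*v + 9*X (V(X, v) = 9*(X + (6 - 4*v)) = 9*(6 + X - 4*v) = 54 - 36*v + 9*X)
x = 3
N(Q) = (3 + Q)*(54 - 26*Q) (N(Q) = (Q + 3)*(Q + (54 - 36*Q + 9*Q)) = (3 + Q)*(Q + (54 - 27*Q)) = (3 + Q)*(54 - 26*Q))
(7*15)*N(2*(-2)) = (7*15)*(162 - 26*(2*(-2))**2 - 48*(-2)) = 105*(162 - 26*(-4)**2 - 24*(-4)) = 105*(162 - 26*16 + 96) = 105*(162 - 416 + 96) = 105*(-158) = -16590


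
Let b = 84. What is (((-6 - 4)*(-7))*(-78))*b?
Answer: -458640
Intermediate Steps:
(((-6 - 4)*(-7))*(-78))*b = (((-6 - 4)*(-7))*(-78))*84 = (-10*(-7)*(-78))*84 = (70*(-78))*84 = -5460*84 = -458640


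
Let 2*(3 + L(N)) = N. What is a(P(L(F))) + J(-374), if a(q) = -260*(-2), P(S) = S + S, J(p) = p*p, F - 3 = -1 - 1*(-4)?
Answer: 140396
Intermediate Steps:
F = 6 (F = 3 + (-1 - 1*(-4)) = 3 + (-1 + 4) = 3 + 3 = 6)
J(p) = p²
L(N) = -3 + N/2
P(S) = 2*S
a(q) = 520 (a(q) = -65*(-8) = 520)
a(P(L(F))) + J(-374) = 520 + (-374)² = 520 + 139876 = 140396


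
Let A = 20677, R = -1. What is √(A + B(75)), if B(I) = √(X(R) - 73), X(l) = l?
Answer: √(20677 + I*√74) ≈ 143.79 + 0.03*I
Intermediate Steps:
B(I) = I*√74 (B(I) = √(-1 - 73) = √(-74) = I*√74)
√(A + B(75)) = √(20677 + I*√74)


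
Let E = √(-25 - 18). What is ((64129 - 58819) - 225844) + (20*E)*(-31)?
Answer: -220534 - 620*I*√43 ≈ -2.2053e+5 - 4065.6*I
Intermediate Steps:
E = I*√43 (E = √(-43) = I*√43 ≈ 6.5574*I)
((64129 - 58819) - 225844) + (20*E)*(-31) = ((64129 - 58819) - 225844) + (20*(I*√43))*(-31) = (5310 - 225844) + (20*I*√43)*(-31) = -220534 - 620*I*√43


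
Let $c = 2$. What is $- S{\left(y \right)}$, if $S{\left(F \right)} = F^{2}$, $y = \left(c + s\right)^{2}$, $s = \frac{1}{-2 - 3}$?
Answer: $- \frac{6561}{625} \approx -10.498$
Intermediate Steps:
$s = - \frac{1}{5}$ ($s = \frac{1}{-5} = - \frac{1}{5} \approx -0.2$)
$y = \frac{81}{25}$ ($y = \left(2 - \frac{1}{5}\right)^{2} = \left(\frac{9}{5}\right)^{2} = \frac{81}{25} \approx 3.24$)
$- S{\left(y \right)} = - \left(\frac{81}{25}\right)^{2} = \left(-1\right) \frac{6561}{625} = - \frac{6561}{625}$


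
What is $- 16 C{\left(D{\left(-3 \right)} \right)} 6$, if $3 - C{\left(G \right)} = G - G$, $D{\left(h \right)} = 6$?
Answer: $-288$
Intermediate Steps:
$C{\left(G \right)} = 3$ ($C{\left(G \right)} = 3 - \left(G - G\right) = 3 - 0 = 3 + 0 = 3$)
$- 16 C{\left(D{\left(-3 \right)} \right)} 6 = \left(-16\right) 3 \cdot 6 = \left(-48\right) 6 = -288$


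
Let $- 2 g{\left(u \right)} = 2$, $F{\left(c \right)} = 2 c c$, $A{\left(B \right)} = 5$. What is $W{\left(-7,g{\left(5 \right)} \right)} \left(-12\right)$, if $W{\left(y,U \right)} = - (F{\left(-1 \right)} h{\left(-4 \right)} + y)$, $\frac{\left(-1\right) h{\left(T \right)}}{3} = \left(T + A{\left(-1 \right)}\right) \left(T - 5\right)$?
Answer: $564$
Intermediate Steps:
$h{\left(T \right)} = - 3 \left(-5 + T\right) \left(5 + T\right)$ ($h{\left(T \right)} = - 3 \left(T + 5\right) \left(T - 5\right) = - 3 \left(5 + T\right) \left(-5 + T\right) = - 3 \left(-5 + T\right) \left(5 + T\right)$)
$F{\left(c \right)} = 2 c^{2}$
$g{\left(u \right)} = -1$ ($g{\left(u \right)} = \left(- \frac{1}{2}\right) 2 = -1$)
$W{\left(y,U \right)} = -54 - y$ ($W{\left(y,U \right)} = - (2 \left(-1\right)^{2} \left(75 - 3 \left(-4\right)^{2}\right) + y) = - (2 \cdot 1 \left(75 - 48\right) + y) = - (2 \left(75 - 48\right) + y) = - (2 \cdot 27 + y) = - (54 + y) = -54 - y$)
$W{\left(-7,g{\left(5 \right)} \right)} \left(-12\right) = \left(-54 - -7\right) \left(-12\right) = \left(-54 + 7\right) \left(-12\right) = \left(-47\right) \left(-12\right) = 564$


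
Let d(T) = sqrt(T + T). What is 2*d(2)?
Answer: 4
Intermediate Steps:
d(T) = sqrt(2)*sqrt(T) (d(T) = sqrt(2*T) = sqrt(2)*sqrt(T))
2*d(2) = 2*(sqrt(2)*sqrt(2)) = 2*2 = 4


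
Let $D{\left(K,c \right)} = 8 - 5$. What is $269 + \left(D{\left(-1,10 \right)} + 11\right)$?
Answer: $283$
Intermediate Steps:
$D{\left(K,c \right)} = 3$ ($D{\left(K,c \right)} = 8 - 5 = 3$)
$269 + \left(D{\left(-1,10 \right)} + 11\right) = 269 + \left(3 + 11\right) = 269 + 14 = 283$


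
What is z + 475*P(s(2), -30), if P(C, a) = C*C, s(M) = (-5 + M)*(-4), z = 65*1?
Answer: 68465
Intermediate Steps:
z = 65
s(M) = 20 - 4*M
P(C, a) = C²
z + 475*P(s(2), -30) = 65 + 475*(20 - 4*2)² = 65 + 475*(20 - 8)² = 65 + 475*12² = 65 + 475*144 = 65 + 68400 = 68465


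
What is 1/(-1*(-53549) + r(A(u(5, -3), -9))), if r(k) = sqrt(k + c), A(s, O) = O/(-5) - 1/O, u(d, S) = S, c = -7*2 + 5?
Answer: 2409705/129037293364 - 3*I*sqrt(1595)/129037293364 ≈ 1.8674e-5 - 9.2851e-10*I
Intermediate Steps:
c = -9 (c = -14 + 5 = -9)
A(s, O) = -1/O - O/5 (A(s, O) = O*(-1/5) - 1/O = -O/5 - 1/O = -1/O - O/5)
r(k) = sqrt(-9 + k) (r(k) = sqrt(k - 9) = sqrt(-9 + k))
1/(-1*(-53549) + r(A(u(5, -3), -9))) = 1/(-1*(-53549) + sqrt(-9 + (-1/(-9) - 1/5*(-9)))) = 1/(53549 + sqrt(-9 + (-1*(-1/9) + 9/5))) = 1/(53549 + sqrt(-9 + (1/9 + 9/5))) = 1/(53549 + sqrt(-9 + 86/45)) = 1/(53549 + sqrt(-319/45)) = 1/(53549 + I*sqrt(1595)/15)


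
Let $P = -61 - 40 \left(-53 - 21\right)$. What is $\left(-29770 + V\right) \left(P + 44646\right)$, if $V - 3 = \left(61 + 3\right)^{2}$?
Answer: $-1220527695$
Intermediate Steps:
$P = 2899$ ($P = -61 - 40 \left(-53 - 21\right) = -61 - -2960 = -61 + 2960 = 2899$)
$V = 4099$ ($V = 3 + \left(61 + 3\right)^{2} = 3 + 64^{2} = 3 + 4096 = 4099$)
$\left(-29770 + V\right) \left(P + 44646\right) = \left(-29770 + 4099\right) \left(2899 + 44646\right) = \left(-25671\right) 47545 = -1220527695$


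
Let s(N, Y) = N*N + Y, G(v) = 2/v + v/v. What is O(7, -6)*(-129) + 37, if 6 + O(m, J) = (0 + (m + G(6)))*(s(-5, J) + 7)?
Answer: -27139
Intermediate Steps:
G(v) = 1 + 2/v (G(v) = 2/v + 1 = 1 + 2/v)
s(N, Y) = Y + N**2 (s(N, Y) = N**2 + Y = Y + N**2)
O(m, J) = -6 + (32 + J)*(4/3 + m) (O(m, J) = -6 + (0 + (m + (2 + 6)/6))*((J + (-5)**2) + 7) = -6 + (0 + (m + (1/6)*8))*((J + 25) + 7) = -6 + (0 + (m + 4/3))*((25 + J) + 7) = -6 + (0 + (4/3 + m))*(32 + J) = -6 + (4/3 + m)*(32 + J) = -6 + (32 + J)*(4/3 + m))
O(7, -6)*(-129) + 37 = (110/3 + 32*7 + (4/3)*(-6) - 6*7)*(-129) + 37 = (110/3 + 224 - 8 - 42)*(-129) + 37 = (632/3)*(-129) + 37 = -27176 + 37 = -27139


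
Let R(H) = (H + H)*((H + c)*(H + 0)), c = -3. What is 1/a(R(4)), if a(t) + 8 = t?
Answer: 1/24 ≈ 0.041667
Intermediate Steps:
R(H) = 2*H²*(-3 + H) (R(H) = (H + H)*((H - 3)*(H + 0)) = (2*H)*((-3 + H)*H) = (2*H)*(H*(-3 + H)) = 2*H²*(-3 + H))
a(t) = -8 + t
1/a(R(4)) = 1/(-8 + 2*4²*(-3 + 4)) = 1/(-8 + 2*16*1) = 1/(-8 + 32) = 1/24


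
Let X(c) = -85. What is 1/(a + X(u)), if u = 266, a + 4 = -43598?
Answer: -1/43687 ≈ -2.2890e-5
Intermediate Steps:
a = -43602 (a = -4 - 43598 = -43602)
1/(a + X(u)) = 1/(-43602 - 85) = 1/(-43687) = -1/43687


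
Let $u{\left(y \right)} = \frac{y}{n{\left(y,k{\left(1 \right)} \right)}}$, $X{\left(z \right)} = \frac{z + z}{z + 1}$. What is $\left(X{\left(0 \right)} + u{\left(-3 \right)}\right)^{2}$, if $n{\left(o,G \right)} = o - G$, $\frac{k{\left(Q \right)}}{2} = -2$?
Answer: $9$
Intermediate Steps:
$k{\left(Q \right)} = -4$ ($k{\left(Q \right)} = 2 \left(-2\right) = -4$)
$X{\left(z \right)} = \frac{2 z}{1 + z}$
$u{\left(y \right)} = \frac{y}{4 + y}$ ($u{\left(y \right)} = \frac{y}{y - -4} = \frac{y}{y + 4} = \frac{y}{4 + y}$)
$\left(X{\left(0 \right)} + u{\left(-3 \right)}\right)^{2} = \left(2 \cdot 0 \frac{1}{1 + 0} - \frac{3}{4 - 3}\right)^{2} = \left(2 \cdot 0 \cdot 1^{-1} - \frac{3}{1}\right)^{2} = \left(2 \cdot 0 \cdot 1 - 3\right)^{2} = \left(0 - 3\right)^{2} = \left(-3\right)^{2} = 9$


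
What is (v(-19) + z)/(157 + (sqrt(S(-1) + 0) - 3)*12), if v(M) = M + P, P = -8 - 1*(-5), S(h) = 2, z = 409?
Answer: 46827/14353 - 4644*sqrt(2)/14353 ≈ 2.8049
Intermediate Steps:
P = -3 (P = -8 + 5 = -3)
v(M) = -3 + M (v(M) = M - 3 = -3 + M)
(v(-19) + z)/(157 + (sqrt(S(-1) + 0) - 3)*12) = ((-3 - 19) + 409)/(157 + (sqrt(2 + 0) - 3)*12) = (-22 + 409)/(157 + (sqrt(2) - 3)*12) = 387/(157 + (-3 + sqrt(2))*12) = 387/(157 + (-36 + 12*sqrt(2))) = 387/(121 + 12*sqrt(2))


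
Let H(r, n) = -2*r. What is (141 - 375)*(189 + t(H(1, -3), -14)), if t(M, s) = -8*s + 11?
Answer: -73008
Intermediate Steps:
t(M, s) = 11 - 8*s
(141 - 375)*(189 + t(H(1, -3), -14)) = (141 - 375)*(189 + (11 - 8*(-14))) = -234*(189 + (11 + 112)) = -234*(189 + 123) = -234*312 = -73008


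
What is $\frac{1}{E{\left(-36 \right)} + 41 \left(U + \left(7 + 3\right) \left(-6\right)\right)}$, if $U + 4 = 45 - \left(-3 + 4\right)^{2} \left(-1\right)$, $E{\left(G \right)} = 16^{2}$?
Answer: $- \frac{1}{482} \approx -0.0020747$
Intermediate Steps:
$E{\left(G \right)} = 256$
$U = 42$ ($U = -4 + \left(45 - \left(-3 + 4\right)^{2} \left(-1\right)\right) = -4 + \left(45 - 1^{2} \left(-1\right)\right) = -4 + \left(45 - 1 \left(-1\right)\right) = -4 + \left(45 - -1\right) = -4 + \left(45 + 1\right) = -4 + 46 = 42$)
$\frac{1}{E{\left(-36 \right)} + 41 \left(U + \left(7 + 3\right) \left(-6\right)\right)} = \frac{1}{256 + 41 \left(42 + \left(7 + 3\right) \left(-6\right)\right)} = \frac{1}{256 + 41 \left(42 + 10 \left(-6\right)\right)} = \frac{1}{256 + 41 \left(42 - 60\right)} = \frac{1}{256 + 41 \left(-18\right)} = \frac{1}{256 - 738} = \frac{1}{-482} = - \frac{1}{482}$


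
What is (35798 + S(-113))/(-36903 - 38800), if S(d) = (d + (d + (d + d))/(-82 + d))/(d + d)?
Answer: -2326902/4920695 ≈ -0.47288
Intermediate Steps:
S(d) = (d + 3*d/(-82 + d))/(2*d) (S(d) = (d + (d + 2*d)/(-82 + d))/((2*d)) = (d + (3*d)/(-82 + d))*(1/(2*d)) = (d + 3*d/(-82 + d))*(1/(2*d)) = (d + 3*d/(-82 + d))/(2*d))
(35798 + S(-113))/(-36903 - 38800) = (35798 + (-79 - 113)/(2*(-82 - 113)))/(-36903 - 38800) = (35798 + (½)*(-192)/(-195))/(-75703) = (35798 + (½)*(-1/195)*(-192))*(-1/75703) = (35798 + 32/65)*(-1/75703) = (2326902/65)*(-1/75703) = -2326902/4920695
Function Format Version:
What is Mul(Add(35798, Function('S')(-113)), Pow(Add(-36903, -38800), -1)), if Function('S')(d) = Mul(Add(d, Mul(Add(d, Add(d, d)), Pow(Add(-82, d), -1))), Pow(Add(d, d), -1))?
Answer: Rational(-2326902, 4920695) ≈ -0.47288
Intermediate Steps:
Function('S')(d) = Mul(Rational(1, 2), Pow(d, -1), Add(d, Mul(3, d, Pow(Add(-82, d), -1)))) (Function('S')(d) = Mul(Add(d, Mul(Add(d, Mul(2, d)), Pow(Add(-82, d), -1))), Pow(Mul(2, d), -1)) = Mul(Add(d, Mul(Mul(3, d), Pow(Add(-82, d), -1))), Mul(Rational(1, 2), Pow(d, -1))) = Mul(Add(d, Mul(3, d, Pow(Add(-82, d), -1))), Mul(Rational(1, 2), Pow(d, -1))) = Mul(Rational(1, 2), Pow(d, -1), Add(d, Mul(3, d, Pow(Add(-82, d), -1)))))
Mul(Add(35798, Function('S')(-113)), Pow(Add(-36903, -38800), -1)) = Mul(Add(35798, Mul(Rational(1, 2), Pow(Add(-82, -113), -1), Add(-79, -113))), Pow(Add(-36903, -38800), -1)) = Mul(Add(35798, Mul(Rational(1, 2), Pow(-195, -1), -192)), Pow(-75703, -1)) = Mul(Add(35798, Mul(Rational(1, 2), Rational(-1, 195), -192)), Rational(-1, 75703)) = Mul(Add(35798, Rational(32, 65)), Rational(-1, 75703)) = Mul(Rational(2326902, 65), Rational(-1, 75703)) = Rational(-2326902, 4920695)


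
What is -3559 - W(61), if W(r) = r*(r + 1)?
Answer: -7341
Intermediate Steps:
W(r) = r*(1 + r)
-3559 - W(61) = -3559 - 61*(1 + 61) = -3559 - 61*62 = -3559 - 1*3782 = -3559 - 3782 = -7341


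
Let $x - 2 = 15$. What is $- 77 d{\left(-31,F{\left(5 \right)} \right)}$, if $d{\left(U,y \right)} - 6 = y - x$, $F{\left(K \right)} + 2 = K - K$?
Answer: $1001$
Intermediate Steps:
$F{\left(K \right)} = -2$ ($F{\left(K \right)} = -2 + \left(K - K\right) = -2 + 0 = -2$)
$x = 17$ ($x = 2 + 15 = 17$)
$d{\left(U,y \right)} = -11 + y$ ($d{\left(U,y \right)} = 6 + \left(y - 17\right) = 6 + \left(-17 + y\right) = -11 + y$)
$- 77 d{\left(-31,F{\left(5 \right)} \right)} = - 77 \left(-11 - 2\right) = \left(-77\right) \left(-13\right) = 1001$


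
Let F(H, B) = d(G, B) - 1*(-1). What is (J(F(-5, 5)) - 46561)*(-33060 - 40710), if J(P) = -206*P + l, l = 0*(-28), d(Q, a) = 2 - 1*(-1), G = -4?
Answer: 3495591450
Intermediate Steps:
d(Q, a) = 3 (d(Q, a) = 2 + 1 = 3)
l = 0
F(H, B) = 4 (F(H, B) = 3 - 1*(-1) = 3 + 1 = 4)
J(P) = -206*P (J(P) = -206*P + 0 = -206*P)
(J(F(-5, 5)) - 46561)*(-33060 - 40710) = (-206*4 - 46561)*(-33060 - 40710) = (-824 - 46561)*(-73770) = -47385*(-73770) = 3495591450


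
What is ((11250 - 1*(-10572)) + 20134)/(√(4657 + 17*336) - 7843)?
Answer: -82265227/15375570 - 10489*√10369/15375570 ≈ -5.4199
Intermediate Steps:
((11250 - 1*(-10572)) + 20134)/(√(4657 + 17*336) - 7843) = ((11250 + 10572) + 20134)/(√(4657 + 5712) - 7843) = (21822 + 20134)/(√10369 - 7843) = 41956/(-7843 + √10369)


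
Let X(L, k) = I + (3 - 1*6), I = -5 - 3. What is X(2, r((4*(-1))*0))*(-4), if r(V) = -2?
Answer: 44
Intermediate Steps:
I = -8
X(L, k) = -11 (X(L, k) = -8 + (3 - 1*6) = -8 + (3 - 6) = -8 - 3 = -11)
X(2, r((4*(-1))*0))*(-4) = -11*(-4) = 44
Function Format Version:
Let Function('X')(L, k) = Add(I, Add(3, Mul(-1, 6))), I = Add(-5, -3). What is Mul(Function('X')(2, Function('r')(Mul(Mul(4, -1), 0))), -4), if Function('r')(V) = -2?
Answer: 44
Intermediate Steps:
I = -8
Function('X')(L, k) = -11 (Function('X')(L, k) = Add(-8, Add(3, Mul(-1, 6))) = Add(-8, Add(3, -6)) = Add(-8, -3) = -11)
Mul(Function('X')(2, Function('r')(Mul(Mul(4, -1), 0))), -4) = Mul(-11, -4) = 44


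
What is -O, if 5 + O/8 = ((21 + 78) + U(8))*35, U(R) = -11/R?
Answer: -27295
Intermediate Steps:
O = 27295 (O = -40 + 8*(((21 + 78) - 11/8)*35) = -40 + 8*((99 - 11*⅛)*35) = -40 + 8*((99 - 11/8)*35) = -40 + 8*((781/8)*35) = -40 + 8*(27335/8) = -40 + 27335 = 27295)
-O = -1*27295 = -27295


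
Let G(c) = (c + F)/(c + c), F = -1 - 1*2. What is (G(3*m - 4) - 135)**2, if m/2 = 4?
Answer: 28976689/1600 ≈ 18110.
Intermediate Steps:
m = 8 (m = 2*4 = 8)
F = -3 (F = -1 - 2 = -3)
G(c) = (-3 + c)/(2*c) (G(c) = (c - 3)/(c + c) = (-3 + c)/((2*c)) = (-3 + c)*(1/(2*c)) = (-3 + c)/(2*c))
(G(3*m - 4) - 135)**2 = ((-3 + (3*8 - 4))/(2*(3*8 - 4)) - 135)**2 = ((-3 + (24 - 4))/(2*(24 - 4)) - 135)**2 = ((1/2)*(-3 + 20)/20 - 135)**2 = ((1/2)*(1/20)*17 - 135)**2 = (17/40 - 135)**2 = (-5383/40)**2 = 28976689/1600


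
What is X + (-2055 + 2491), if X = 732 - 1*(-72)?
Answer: 1240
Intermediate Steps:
X = 804 (X = 732 + 72 = 804)
X + (-2055 + 2491) = 804 + (-2055 + 2491) = 804 + 436 = 1240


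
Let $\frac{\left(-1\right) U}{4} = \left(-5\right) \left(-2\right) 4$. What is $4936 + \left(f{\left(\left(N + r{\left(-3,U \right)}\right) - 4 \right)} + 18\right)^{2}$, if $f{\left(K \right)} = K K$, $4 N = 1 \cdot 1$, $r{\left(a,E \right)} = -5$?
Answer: $\frac{3552785}{256} \approx 13878.0$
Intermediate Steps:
$U = -160$ ($U = - 4 \left(-5\right) \left(-2\right) 4 = - 4 \cdot 10 \cdot 4 = \left(-4\right) 40 = -160$)
$N = \frac{1}{4}$ ($N = \frac{1 \cdot 1}{4} = \frac{1}{4} \cdot 1 = \frac{1}{4} \approx 0.25$)
$f{\left(K \right)} = K^{2}$
$4936 + \left(f{\left(\left(N + r{\left(-3,U \right)}\right) - 4 \right)} + 18\right)^{2} = 4936 + \left(\left(\left(\frac{1}{4} - 5\right) - 4\right)^{2} + 18\right)^{2} = 4936 + \left(\left(- \frac{19}{4} - 4\right)^{2} + 18\right)^{2} = 4936 + \left(\left(- \frac{35}{4}\right)^{2} + 18\right)^{2} = 4936 + \left(\frac{1225}{16} + 18\right)^{2} = 4936 + \left(\frac{1513}{16}\right)^{2} = 4936 + \frac{2289169}{256} = \frac{3552785}{256}$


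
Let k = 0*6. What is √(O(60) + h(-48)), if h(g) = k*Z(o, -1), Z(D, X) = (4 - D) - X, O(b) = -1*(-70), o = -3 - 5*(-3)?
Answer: √70 ≈ 8.3666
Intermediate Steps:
o = 12 (o = -3 + 15 = 12)
O(b) = 70
k = 0
Z(D, X) = 4 - D - X
h(g) = 0 (h(g) = 0*(4 - 1*12 - 1*(-1)) = 0*(4 - 12 + 1) = 0*(-7) = 0)
√(O(60) + h(-48)) = √(70 + 0) = √70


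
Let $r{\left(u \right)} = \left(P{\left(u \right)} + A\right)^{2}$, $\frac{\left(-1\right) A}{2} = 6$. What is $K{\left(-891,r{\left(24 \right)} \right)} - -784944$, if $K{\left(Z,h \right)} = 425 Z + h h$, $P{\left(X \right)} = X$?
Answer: $427005$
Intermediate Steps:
$A = -12$ ($A = \left(-2\right) 6 = -12$)
$r{\left(u \right)} = \left(-12 + u\right)^{2}$ ($r{\left(u \right)} = \left(u - 12\right)^{2} = \left(-12 + u\right)^{2}$)
$K{\left(Z,h \right)} = h^{2} + 425 Z$ ($K{\left(Z,h \right)} = 425 Z + h^{2} = h^{2} + 425 Z$)
$K{\left(-891,r{\left(24 \right)} \right)} - -784944 = \left(\left(\left(-12 + 24\right)^{2}\right)^{2} + 425 \left(-891\right)\right) - -784944 = \left(\left(12^{2}\right)^{2} - 378675\right) + 784944 = \left(144^{2} - 378675\right) + 784944 = \left(20736 - 378675\right) + 784944 = -357939 + 784944 = 427005$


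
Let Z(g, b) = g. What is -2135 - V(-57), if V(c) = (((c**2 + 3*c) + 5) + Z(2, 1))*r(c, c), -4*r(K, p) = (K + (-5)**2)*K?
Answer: 1404625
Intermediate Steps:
r(K, p) = -K*(25 + K)/4 (r(K, p) = -(K + (-5)**2)*K/4 = -(K + 25)*K/4 = -(25 + K)*K/4 = -K*(25 + K)/4)
V(c) = -c*(25 + c)*(7 + c**2 + 3*c)/4 (V(c) = (((c**2 + 3*c) + 5) + 2)*(-c*(25 + c)/4) = ((5 + c**2 + 3*c) + 2)*(-c*(25 + c)/4) = (7 + c**2 + 3*c)*(-c*(25 + c)/4) = -c*(25 + c)*(7 + c**2 + 3*c)/4)
-2135 - V(-57) = -2135 - (-1)*(-57)*(25 - 57)*(7 + (-57)**2 + 3*(-57))/4 = -2135 - (-1)*(-57)*(-32)*(7 + 3249 - 171)/4 = -2135 - (-1)*(-57)*(-32)*3085/4 = -2135 - 1*(-1406760) = -2135 + 1406760 = 1404625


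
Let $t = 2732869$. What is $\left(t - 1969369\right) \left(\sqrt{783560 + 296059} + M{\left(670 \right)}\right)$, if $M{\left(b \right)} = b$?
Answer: $511545000 + 763500 \sqrt{1079619} \approx 1.3049 \cdot 10^{9}$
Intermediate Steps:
$\left(t - 1969369\right) \left(\sqrt{783560 + 296059} + M{\left(670 \right)}\right) = \left(2732869 - 1969369\right) \left(\sqrt{783560 + 296059} + 670\right) = 763500 \left(\sqrt{1079619} + 670\right) = 763500 \left(670 + \sqrt{1079619}\right) = 511545000 + 763500 \sqrt{1079619}$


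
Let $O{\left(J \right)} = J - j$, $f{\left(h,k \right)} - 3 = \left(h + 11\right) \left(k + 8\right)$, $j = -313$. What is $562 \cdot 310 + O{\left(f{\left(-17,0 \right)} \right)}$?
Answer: $174488$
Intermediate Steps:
$f{\left(h,k \right)} = 3 + \left(8 + k\right) \left(11 + h\right)$ ($f{\left(h,k \right)} = 3 + \left(h + 11\right) \left(k + 8\right) = 3 + \left(11 + h\right) \left(8 + k\right) = 3 + \left(8 + k\right) \left(11 + h\right)$)
$O{\left(J \right)} = 313 + J$ ($O{\left(J \right)} = J - -313 = J + 313 = 313 + J$)
$562 \cdot 310 + O{\left(f{\left(-17,0 \right)} \right)} = 562 \cdot 310 + \left(313 + \left(91 + 8 \left(-17\right) + 11 \cdot 0 - 0\right)\right) = 174220 + \left(313 + \left(91 - 136 + 0 + 0\right)\right) = 174220 + \left(313 - 45\right) = 174220 + 268 = 174488$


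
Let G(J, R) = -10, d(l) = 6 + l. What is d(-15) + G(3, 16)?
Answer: -19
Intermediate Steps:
d(-15) + G(3, 16) = (6 - 15) - 10 = -9 - 10 = -19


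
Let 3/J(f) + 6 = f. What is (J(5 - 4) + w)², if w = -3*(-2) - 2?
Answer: 289/25 ≈ 11.560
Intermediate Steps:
J(f) = 3/(-6 + f)
w = 4 (w = 6 - 2 = 4)
(J(5 - 4) + w)² = (3/(-6 + (5 - 4)) + 4)² = (3/(-6 + 1) + 4)² = (3/(-5) + 4)² = (3*(-⅕) + 4)² = (-⅗ + 4)² = (17/5)² = 289/25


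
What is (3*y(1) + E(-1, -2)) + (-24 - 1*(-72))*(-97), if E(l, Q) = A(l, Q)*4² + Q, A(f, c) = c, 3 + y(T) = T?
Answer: -4696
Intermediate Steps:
y(T) = -3 + T
E(l, Q) = 17*Q (E(l, Q) = Q*4² + Q = Q*16 + Q = 16*Q + Q = 17*Q)
(3*y(1) + E(-1, -2)) + (-24 - 1*(-72))*(-97) = (3*(-3 + 1) + 17*(-2)) + (-24 - 1*(-72))*(-97) = (3*(-2) - 34) + (-24 + 72)*(-97) = (-6 - 34) + 48*(-97) = -40 - 4656 = -4696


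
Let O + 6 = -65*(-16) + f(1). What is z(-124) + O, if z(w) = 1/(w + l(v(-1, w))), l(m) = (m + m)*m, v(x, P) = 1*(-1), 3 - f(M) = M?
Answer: 126391/122 ≈ 1036.0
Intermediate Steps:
f(M) = 3 - M
v(x, P) = -1
l(m) = 2*m² (l(m) = (2*m)*m = 2*m²)
z(w) = 1/(2 + w) (z(w) = 1/(w + 2*(-1)²) = 1/(w + 2*1) = 1/(w + 2) = 1/(2 + w))
O = 1036 (O = -6 + (-65*(-16) + (3 - 1*1)) = -6 + (1040 + (3 - 1)) = -6 + (1040 + 2) = -6 + 1042 = 1036)
z(-124) + O = 1/(2 - 124) + 1036 = 1/(-122) + 1036 = -1/122 + 1036 = 126391/122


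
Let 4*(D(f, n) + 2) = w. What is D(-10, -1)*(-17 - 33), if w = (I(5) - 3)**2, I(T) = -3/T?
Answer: -62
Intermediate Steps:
w = 324/25 (w = (-3/5 - 3)**2 = (-18/5)**2 = 324/25 ≈ 12.960)
D(f, n) = 31/25 (D(f, n) = -2 + (1/4)*(324/25) = -2 + 81/25 = 31/25)
D(-10, -1)*(-17 - 33) = 31*(-17 - 33)/25 = (31/25)*(-50) = -62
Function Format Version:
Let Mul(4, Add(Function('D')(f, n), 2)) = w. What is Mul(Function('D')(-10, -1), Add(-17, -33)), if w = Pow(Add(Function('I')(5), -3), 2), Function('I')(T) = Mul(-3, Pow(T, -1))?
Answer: -62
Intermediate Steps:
w = Rational(324, 25) (w = Pow(Add(Mul(-3, Pow(5, -1)), -3), 2) = Pow(Add(Mul(-3, Rational(1, 5)), -3), 2) = Pow(Add(Rational(-3, 5), -3), 2) = Pow(Rational(-18, 5), 2) = Rational(324, 25) ≈ 12.960)
Function('D')(f, n) = Rational(31, 25) (Function('D')(f, n) = Add(-2, Mul(Rational(1, 4), Rational(324, 25))) = Add(-2, Rational(81, 25)) = Rational(31, 25))
Mul(Function('D')(-10, -1), Add(-17, -33)) = Mul(Rational(31, 25), Add(-17, -33)) = Mul(Rational(31, 25), -50) = -62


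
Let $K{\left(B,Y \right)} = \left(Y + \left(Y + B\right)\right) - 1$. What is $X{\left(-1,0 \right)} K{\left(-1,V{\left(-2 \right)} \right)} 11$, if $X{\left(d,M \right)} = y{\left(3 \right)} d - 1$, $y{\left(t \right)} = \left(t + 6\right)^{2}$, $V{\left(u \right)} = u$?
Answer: $5412$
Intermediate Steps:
$y{\left(t \right)} = \left(6 + t\right)^{2}$
$K{\left(B,Y \right)} = -1 + B + 2 Y$ ($K{\left(B,Y \right)} = \left(Y + \left(B + Y\right)\right) - 1 = \left(B + 2 Y\right) - 1 = -1 + B + 2 Y$)
$X{\left(d,M \right)} = -1 + 81 d$ ($X{\left(d,M \right)} = \left(6 + 3\right)^{2} d - 1 = 9^{2} d - 1 = 81 d - 1 = -1 + 81 d$)
$X{\left(-1,0 \right)} K{\left(-1,V{\left(-2 \right)} \right)} 11 = \left(-1 + 81 \left(-1\right)\right) \left(-1 - 1 + 2 \left(-2\right)\right) 11 = \left(-1 - 81\right) \left(-1 - 1 - 4\right) 11 = \left(-82\right) \left(-6\right) 11 = 492 \cdot 11 = 5412$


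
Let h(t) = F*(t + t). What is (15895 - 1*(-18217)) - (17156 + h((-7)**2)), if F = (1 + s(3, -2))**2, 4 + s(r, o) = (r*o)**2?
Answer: -89766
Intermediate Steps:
s(r, o) = -4 + o**2*r**2 (s(r, o) = -4 + (r*o)**2 = -4 + (o*r)**2 = -4 + o**2*r**2)
F = 1089 (F = (1 + (-4 + (-2)**2*3**2))**2 = (1 + (-4 + 4*9))**2 = (1 + (-4 + 36))**2 = (1 + 32)**2 = 33**2 = 1089)
h(t) = 2178*t (h(t) = 1089*(t + t) = 1089*(2*t) = 2178*t)
(15895 - 1*(-18217)) - (17156 + h((-7)**2)) = (15895 - 1*(-18217)) - (17156 + 2178*(-7)**2) = (15895 + 18217) - (17156 + 2178*49) = 34112 - (17156 + 106722) = 34112 - 1*123878 = 34112 - 123878 = -89766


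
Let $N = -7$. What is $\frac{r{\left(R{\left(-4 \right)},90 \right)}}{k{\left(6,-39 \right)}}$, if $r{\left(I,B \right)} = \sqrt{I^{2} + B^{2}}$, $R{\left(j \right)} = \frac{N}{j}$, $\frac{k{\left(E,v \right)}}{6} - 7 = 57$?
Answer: $\frac{\sqrt{129649}}{1536} \approx 0.23442$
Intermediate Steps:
$k{\left(E,v \right)} = 384$ ($k{\left(E,v \right)} = 42 + 6 \cdot 57 = 42 + 342 = 384$)
$R{\left(j \right)} = - \frac{7}{j}$
$r{\left(I,B \right)} = \sqrt{B^{2} + I^{2}}$
$\frac{r{\left(R{\left(-4 \right)},90 \right)}}{k{\left(6,-39 \right)}} = \frac{\sqrt{90^{2} + \left(- \frac{7}{-4}\right)^{2}}}{384} = \sqrt{8100 + \left(\left(-7\right) \left(- \frac{1}{4}\right)\right)^{2}} \cdot \frac{1}{384} = \sqrt{8100 + \left(\frac{7}{4}\right)^{2}} \cdot \frac{1}{384} = \sqrt{8100 + \frac{49}{16}} \cdot \frac{1}{384} = \sqrt{\frac{129649}{16}} \cdot \frac{1}{384} = \frac{\sqrt{129649}}{4} \cdot \frac{1}{384} = \frac{\sqrt{129649}}{1536}$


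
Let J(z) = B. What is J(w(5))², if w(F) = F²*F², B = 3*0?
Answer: 0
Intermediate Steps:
B = 0
w(F) = F⁴
J(z) = 0
J(w(5))² = 0² = 0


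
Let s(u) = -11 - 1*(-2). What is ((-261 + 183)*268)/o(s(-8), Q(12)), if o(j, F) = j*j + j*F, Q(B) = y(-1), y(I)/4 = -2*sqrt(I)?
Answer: -20904/145 + 55744*I/435 ≈ -144.17 + 128.15*I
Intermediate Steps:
s(u) = -9 (s(u) = -11 + 2 = -9)
y(I) = -8*sqrt(I) (y(I) = 4*(-2*sqrt(I)) = -8*sqrt(I))
Q(B) = -8*I
o(j, F) = j**2 + F*j
((-261 + 183)*268)/o(s(-8), Q(12)) = ((-261 + 183)*268)/((-9*(-8*I - 9))) = (-78*268)/((-9*(-9 - 8*I))) = -20904*(81 - 72*I)/11745 = -6968*(81 - 72*I)/3915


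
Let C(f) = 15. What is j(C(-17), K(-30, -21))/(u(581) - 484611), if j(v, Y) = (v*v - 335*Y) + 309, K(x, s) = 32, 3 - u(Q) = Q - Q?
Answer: 5093/242304 ≈ 0.021019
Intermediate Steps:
u(Q) = 3 (u(Q) = 3 - (Q - Q) = 3 - 1*0 = 3 + 0 = 3)
j(v, Y) = 309 + v² - 335*Y (j(v, Y) = (v² - 335*Y) + 309 = 309 + v² - 335*Y)
j(C(-17), K(-30, -21))/(u(581) - 484611) = (309 + 15² - 335*32)/(3 - 484611) = (309 + 225 - 10720)/(-484608) = -10186*(-1/484608) = 5093/242304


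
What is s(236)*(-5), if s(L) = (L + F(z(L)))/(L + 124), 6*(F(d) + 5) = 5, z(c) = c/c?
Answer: -1391/432 ≈ -3.2199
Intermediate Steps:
z(c) = 1
F(d) = -25/6 (F(d) = -5 + (1/6)*5 = -5 + 5/6 = -25/6)
s(L) = (-25/6 + L)/(124 + L) (s(L) = (L - 25/6)/(L + 124) = (-25/6 + L)/(124 + L))
s(236)*(-5) = ((-25/6 + 236)/(124 + 236))*(-5) = ((1391/6)/360)*(-5) = ((1/360)*(1391/6))*(-5) = (1391/2160)*(-5) = -1391/432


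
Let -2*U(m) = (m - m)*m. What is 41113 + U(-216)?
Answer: 41113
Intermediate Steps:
U(m) = 0 (U(m) = -(m - m)*m/2 = -0*m = -½*0 = 0)
41113 + U(-216) = 41113 + 0 = 41113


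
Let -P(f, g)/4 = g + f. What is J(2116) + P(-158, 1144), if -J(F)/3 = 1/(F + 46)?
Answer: -8526931/2162 ≈ -3944.0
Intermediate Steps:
J(F) = -3/(46 + F) (J(F) = -3/(F + 46) = -3/(46 + F))
P(f, g) = -4*f - 4*g (P(f, g) = -4*(g + f) = -4*(f + g) = -4*f - 4*g)
J(2116) + P(-158, 1144) = -3/(46 + 2116) + (-4*(-158) - 4*1144) = -3/2162 + (632 - 4576) = -3*1/2162 - 3944 = -3/2162 - 3944 = -8526931/2162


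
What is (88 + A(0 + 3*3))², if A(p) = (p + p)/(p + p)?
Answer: 7921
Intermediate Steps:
A(p) = 1 (A(p) = (2*p)/((2*p)) = (2*p)*(1/(2*p)) = 1)
(88 + A(0 + 3*3))² = (88 + 1)² = 89² = 7921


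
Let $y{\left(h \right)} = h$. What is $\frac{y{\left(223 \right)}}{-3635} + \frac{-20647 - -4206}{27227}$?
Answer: $- \frac{65834656}{98970145} \approx -0.6652$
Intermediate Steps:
$\frac{y{\left(223 \right)}}{-3635} + \frac{-20647 - -4206}{27227} = \frac{223}{-3635} + \frac{-20647 - -4206}{27227} = 223 \left(- \frac{1}{3635}\right) + \left(-20647 + 4206\right) \frac{1}{27227} = - \frac{223}{3635} - \frac{16441}{27227} = - \frac{65834656}{98970145}$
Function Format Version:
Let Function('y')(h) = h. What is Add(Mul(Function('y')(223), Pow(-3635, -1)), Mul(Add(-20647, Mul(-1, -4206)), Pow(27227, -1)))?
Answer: Rational(-65834656, 98970145) ≈ -0.66520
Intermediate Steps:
Add(Mul(Function('y')(223), Pow(-3635, -1)), Mul(Add(-20647, Mul(-1, -4206)), Pow(27227, -1))) = Add(Mul(223, Pow(-3635, -1)), Mul(Add(-20647, Mul(-1, -4206)), Pow(27227, -1))) = Add(Mul(223, Rational(-1, 3635)), Mul(Add(-20647, 4206), Rational(1, 27227))) = Add(Rational(-223, 3635), Mul(-16441, Rational(1, 27227))) = Add(Rational(-223, 3635), Rational(-16441, 27227)) = Rational(-65834656, 98970145)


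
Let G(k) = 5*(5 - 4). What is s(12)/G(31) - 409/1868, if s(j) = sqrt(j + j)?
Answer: -409/1868 + 2*sqrt(6)/5 ≈ 0.76085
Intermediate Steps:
G(k) = 5 (G(k) = 5*1 = 5)
s(j) = sqrt(2)*sqrt(j) (s(j) = sqrt(2*j) = sqrt(2)*sqrt(j))
s(12)/G(31) - 409/1868 = (sqrt(2)*sqrt(12))/5 - 409/1868 = (sqrt(2)*(2*sqrt(3)))*(1/5) - 409*1/1868 = (2*sqrt(6))*(1/5) - 409/1868 = 2*sqrt(6)/5 - 409/1868 = -409/1868 + 2*sqrt(6)/5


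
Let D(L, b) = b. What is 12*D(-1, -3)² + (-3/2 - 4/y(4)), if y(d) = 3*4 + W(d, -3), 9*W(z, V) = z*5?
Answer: 3399/32 ≈ 106.22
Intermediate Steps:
W(z, V) = 5*z/9 (W(z, V) = (z*5)/9 = (5*z)/9 = 5*z/9)
y(d) = 12 + 5*d/9 (y(d) = 3*4 + 5*d/9 = 12 + 5*d/9)
12*D(-1, -3)² + (-3/2 - 4/y(4)) = 12*(-3)² + (-3/2 - 4/(12 + (5/9)*4)) = 12*9 + (-3*½ - 4/(12 + 20/9)) = 108 + (-3/2 - 4/128/9) = 108 + (-3/2 - 4*9/128) = 108 + (-3/2 - 9/32) = 108 - 57/32 = 3399/32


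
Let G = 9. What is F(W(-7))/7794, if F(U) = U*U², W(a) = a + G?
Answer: 4/3897 ≈ 0.0010264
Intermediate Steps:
W(a) = 9 + a (W(a) = a + 9 = 9 + a)
F(U) = U³
F(W(-7))/7794 = (9 - 7)³/7794 = 2³*(1/7794) = 8*(1/7794) = 4/3897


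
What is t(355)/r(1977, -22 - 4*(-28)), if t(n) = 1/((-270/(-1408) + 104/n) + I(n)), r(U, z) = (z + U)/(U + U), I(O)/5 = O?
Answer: 329394560/305729378149 ≈ 0.0010774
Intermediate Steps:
I(O) = 5*O
r(U, z) = (U + z)/(2*U) (r(U, z) = (U + z)/((2*U)) = (U + z)*(1/(2*U)) = (U + z)/(2*U))
t(n) = 1/(135/704 + 5*n + 104/n) (t(n) = 1/((-270/(-1408) + 104/n) + 5*n) = 1/((-270*(-1/1408) + 104/n) + 5*n) = 1/((135/704 + 104/n) + 5*n) = 1/(135/704 + 5*n + 104/n))
t(355)/r(1977, -22 - 4*(-28)) = (704*355/(73216 + 135*355 + 3520*355²))/(((½)*(1977 + (-22 - 4*(-28)))/1977)) = (704*355/(73216 + 47925 + 3520*126025))/(((½)*(1/1977)*(1977 + (-22 + 112)))) = (704*355/(73216 + 47925 + 443608000))/(((½)*(1/1977)*(1977 + 90))) = (704*355/443729141)/(((½)*(1/1977)*2067)) = (704*355*(1/443729141))/(689/1318) = (249920/443729141)*(1318/689) = 329394560/305729378149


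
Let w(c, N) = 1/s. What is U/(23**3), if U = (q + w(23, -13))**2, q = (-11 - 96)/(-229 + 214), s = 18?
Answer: 418609/98552700 ≈ 0.0042476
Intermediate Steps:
q = 107/15 (q = -107/(-15) = -107*(-1/15) = 107/15 ≈ 7.1333)
w(c, N) = 1/18
U = 418609/8100 (U = (107/15 + 1/18)**2 = (647/90)**2 = 418609/8100 ≈ 51.680)
U/(23**3) = 418609/(8100*(23**3)) = (418609/8100)/12167 = (418609/8100)*(1/12167) = 418609/98552700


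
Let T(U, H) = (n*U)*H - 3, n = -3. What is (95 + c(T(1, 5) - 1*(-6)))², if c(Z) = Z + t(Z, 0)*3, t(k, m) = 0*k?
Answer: 6889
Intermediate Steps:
T(U, H) = -3 - 3*H*U (T(U, H) = (-3*U)*H - 3 = -3*H*U - 3 = -3 - 3*H*U)
t(k, m) = 0
c(Z) = Z (c(Z) = Z + 0*3 = Z + 0 = Z)
(95 + c(T(1, 5) - 1*(-6)))² = (95 + ((-3 - 3*5*1) - 1*(-6)))² = (95 + ((-3 - 15) + 6))² = (95 + (-18 + 6))² = (95 - 12)² = 83² = 6889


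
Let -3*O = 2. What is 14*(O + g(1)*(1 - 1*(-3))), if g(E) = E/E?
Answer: 140/3 ≈ 46.667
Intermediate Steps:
O = -⅔ (O = -⅓*2 = -⅔ ≈ -0.66667)
g(E) = 1
14*(O + g(1)*(1 - 1*(-3))) = 14*(-⅔ + 1*(1 - 1*(-3))) = 14*(-⅔ + 1*(1 + 3)) = 14*(-⅔ + 1*4) = 14*(-⅔ + 4) = 14*(10/3) = 140/3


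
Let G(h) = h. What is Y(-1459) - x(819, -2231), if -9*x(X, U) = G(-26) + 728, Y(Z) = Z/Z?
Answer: 79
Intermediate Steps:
Y(Z) = 1
x(X, U) = -78 (x(X, U) = -(-26 + 728)/9 = -1/9*702 = -78)
Y(-1459) - x(819, -2231) = 1 - 1*(-78) = 1 + 78 = 79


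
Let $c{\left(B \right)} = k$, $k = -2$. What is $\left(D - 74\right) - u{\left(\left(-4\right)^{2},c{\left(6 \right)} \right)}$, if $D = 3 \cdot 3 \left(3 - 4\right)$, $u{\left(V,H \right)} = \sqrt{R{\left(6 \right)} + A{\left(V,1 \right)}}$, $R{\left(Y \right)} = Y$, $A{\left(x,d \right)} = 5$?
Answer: $-83 - \sqrt{11} \approx -86.317$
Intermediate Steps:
$c{\left(B \right)} = -2$
$u{\left(V,H \right)} = \sqrt{11}$ ($u{\left(V,H \right)} = \sqrt{6 + 5} = \sqrt{11}$)
$D = -9$ ($D = 9 \left(-1\right) = -9$)
$\left(D - 74\right) - u{\left(\left(-4\right)^{2},c{\left(6 \right)} \right)} = \left(-9 - 74\right) - \sqrt{11} = -83 - \sqrt{11}$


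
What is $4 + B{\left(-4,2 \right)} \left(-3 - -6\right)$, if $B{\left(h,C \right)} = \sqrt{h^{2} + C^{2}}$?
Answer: $4 + 6 \sqrt{5} \approx 17.416$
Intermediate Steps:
$B{\left(h,C \right)} = \sqrt{C^{2} + h^{2}}$
$4 + B{\left(-4,2 \right)} \left(-3 - -6\right) = 4 + \sqrt{2^{2} + \left(-4\right)^{2}} \left(-3 - -6\right) = 4 + \sqrt{4 + 16} \left(-3 + 6\right) = 4 + \sqrt{20} \cdot 3 = 4 + 2 \sqrt{5} \cdot 3 = 4 + 6 \sqrt{5}$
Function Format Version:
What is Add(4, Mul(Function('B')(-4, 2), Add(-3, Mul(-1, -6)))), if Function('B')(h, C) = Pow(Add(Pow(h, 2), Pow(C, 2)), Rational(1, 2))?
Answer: Add(4, Mul(6, Pow(5, Rational(1, 2)))) ≈ 17.416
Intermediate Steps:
Function('B')(h, C) = Pow(Add(Pow(C, 2), Pow(h, 2)), Rational(1, 2))
Add(4, Mul(Function('B')(-4, 2), Add(-3, Mul(-1, -6)))) = Add(4, Mul(Pow(Add(Pow(2, 2), Pow(-4, 2)), Rational(1, 2)), Add(-3, Mul(-1, -6)))) = Add(4, Mul(Pow(Add(4, 16), Rational(1, 2)), Add(-3, 6))) = Add(4, Mul(Pow(20, Rational(1, 2)), 3)) = Add(4, Mul(Mul(2, Pow(5, Rational(1, 2))), 3)) = Add(4, Mul(6, Pow(5, Rational(1, 2))))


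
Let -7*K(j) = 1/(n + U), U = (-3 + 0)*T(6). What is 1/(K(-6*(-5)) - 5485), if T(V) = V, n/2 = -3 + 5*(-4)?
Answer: -448/2457279 ≈ -0.00018232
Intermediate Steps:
n = -46 (n = 2*(-3 + 5*(-4)) = 2*(-3 - 20) = 2*(-23) = -46)
U = -18 (U = (-3 + 0)*6 = -3*6 = -18)
K(j) = 1/448 (K(j) = -1/(7*(-46 - 18)) = -⅐/(-64) = -⅐*(-1/64) = 1/448)
1/(K(-6*(-5)) - 5485) = 1/(1/448 - 5485) = 1/(-2457279/448) = -448/2457279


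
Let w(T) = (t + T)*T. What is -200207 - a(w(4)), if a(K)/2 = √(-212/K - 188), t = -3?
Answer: -200207 - 2*I*√241 ≈ -2.0021e+5 - 31.048*I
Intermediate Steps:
w(T) = T*(-3 + T) (w(T) = (-3 + T)*T = T*(-3 + T))
a(K) = 2*√(-188 - 212/K) (a(K) = 2*√(-212/K - 188) = 2*√(-188 - 212/K))
-200207 - a(w(4)) = -200207 - 4*√(-47 - 53*1/(4*(-3 + 4))) = -200207 - 4*√(-47 - 53/(4*1)) = -200207 - 4*√(-47 - 53/4) = -200207 - 4*√(-241/4) = -200207 - 4*I*√241/2 = -200207 - 2*I*√241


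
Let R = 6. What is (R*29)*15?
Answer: 2610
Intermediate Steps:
(R*29)*15 = (6*29)*15 = 174*15 = 2610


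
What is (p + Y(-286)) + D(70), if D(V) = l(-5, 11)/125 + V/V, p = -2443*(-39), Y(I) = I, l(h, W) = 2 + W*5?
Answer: 11874057/125 ≈ 94993.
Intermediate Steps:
l(h, W) = 2 + 5*W
p = 95277
D(V) = 182/125 (D(V) = (2 + 5*11)/125 + V/V = (2 + 55)*(1/125) + 1 = 57*(1/125) + 1 = 57/125 + 1 = 182/125)
(p + Y(-286)) + D(70) = (95277 - 286) + 182/125 = 94991 + 182/125 = 11874057/125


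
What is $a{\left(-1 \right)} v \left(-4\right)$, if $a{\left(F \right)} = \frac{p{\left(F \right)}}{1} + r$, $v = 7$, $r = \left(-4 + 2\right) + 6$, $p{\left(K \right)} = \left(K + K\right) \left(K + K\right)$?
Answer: $-224$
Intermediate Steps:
$p{\left(K \right)} = 4 K^{2}$ ($p{\left(K \right)} = 2 K 2 K = 4 K^{2}$)
$r = 4$ ($r = -2 + 6 = 4$)
$a{\left(F \right)} = 4 + 4 F^{2}$ ($a{\left(F \right)} = \frac{4 F^{2}}{1} + 4 = 4 F^{2} \cdot 1 + 4 = 4 F^{2} + 4 = 4 + 4 F^{2}$)
$a{\left(-1 \right)} v \left(-4\right) = \left(4 + 4 \left(-1\right)^{2}\right) 7 \left(-4\right) = \left(4 + 4 \cdot 1\right) 7 \left(-4\right) = \left(4 + 4\right) 7 \left(-4\right) = 8 \cdot 7 \left(-4\right) = 56 \left(-4\right) = -224$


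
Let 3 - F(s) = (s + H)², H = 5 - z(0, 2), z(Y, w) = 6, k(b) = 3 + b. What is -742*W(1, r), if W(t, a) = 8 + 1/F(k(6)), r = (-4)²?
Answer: -361354/61 ≈ -5923.8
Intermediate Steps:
H = -1 (H = 5 - 1*6 = 5 - 6 = -1)
F(s) = 3 - (-1 + s)² (F(s) = 3 - (s - 1)² = 3 - (-1 + s)²)
r = 16
W(t, a) = 487/61 (W(t, a) = 8 + 1/(3 - (-1 + (3 + 6))²) = 8 + 1/(3 - (-1 + 9)²) = 8 + 1/(3 - 1*8²) = 8 + 1/(3 - 1*64) = 8 + 1/(3 - 64) = 8 + 1/(-61) = 8 - 1/61 = 487/61)
-742*W(1, r) = -742*487/61 = -361354/61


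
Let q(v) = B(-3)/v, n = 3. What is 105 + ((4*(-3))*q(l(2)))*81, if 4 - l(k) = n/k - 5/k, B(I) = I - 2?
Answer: 1077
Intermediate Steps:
B(I) = -2 + I
l(k) = 4 + 2/k (l(k) = 4 - (3/k - 5/k) = 4 - (-2)/k = 4 + 2/k)
q(v) = -5/v (q(v) = (-2 - 3)/v = -5/v)
105 + ((4*(-3))*q(l(2)))*81 = 105 + ((4*(-3))*(-5/(4 + 2/2)))*81 = 105 - (-60)/(4 + 2*(½))*81 = 105 - (-60)/(4 + 1)*81 = 105 - (-60)/5*81 = 105 - 12*(-1)*81 = 105 + 12*81 = 105 + 972 = 1077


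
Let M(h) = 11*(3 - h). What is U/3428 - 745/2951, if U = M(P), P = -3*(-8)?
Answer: -3235541/10116028 ≈ -0.31984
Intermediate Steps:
P = 24
M(h) = 33 - 11*h
U = -231 (U = 33 - 11*24 = 33 - 264 = -231)
U/3428 - 745/2951 = -231/3428 - 745/2951 = -3235541/10116028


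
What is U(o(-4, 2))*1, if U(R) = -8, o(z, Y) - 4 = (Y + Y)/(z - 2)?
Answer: -8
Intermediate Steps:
o(z, Y) = 4 + 2*Y/(-2 + z) (o(z, Y) = 4 + (Y + Y)/(z - 2) = 4 + (2*Y)/(-2 + z) = 4 + 2*Y/(-2 + z))
U(o(-4, 2))*1 = -8*1 = -8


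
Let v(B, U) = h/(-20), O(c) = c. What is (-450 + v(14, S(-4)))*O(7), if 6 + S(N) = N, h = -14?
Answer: -31451/10 ≈ -3145.1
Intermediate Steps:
S(N) = -6 + N
v(B, U) = 7/10 (v(B, U) = -14/(-20) = -14*(-1/20) = 7/10)
(-450 + v(14, S(-4)))*O(7) = (-450 + 7/10)*7 = -4493/10*7 = -31451/10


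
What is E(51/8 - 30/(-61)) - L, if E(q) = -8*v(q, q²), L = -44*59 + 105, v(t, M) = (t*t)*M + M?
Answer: -111110247096673/7089070592 ≈ -15673.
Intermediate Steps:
v(t, M) = M + M*t² (v(t, M) = t²*M + M = M*t² + M = M + M*t²)
L = -2491 (L = -2596 + 105 = -2491)
E(q) = -8*q²*(1 + q²)
E(51/8 - 30/(-61)) - L = 8*(51/8 - 30/(-61))²*(-1 - (51/8 - 30/(-61))²) - 1*(-2491) = 8*(51*(⅛) - 30*(-1/61))²*(-1 - (51*(⅛) - 30*(-1/61))²) + 2491 = 8*(51/8 + 30/61)²*(-1 - (51/8 + 30/61)²) + 2491 = 8*(3351/488)²*(-1 - (3351/488)²) + 2491 = 8*(11229201/238144)*(-1 - 1*11229201/238144) + 2491 = 8*(11229201/238144)*(-1 - 11229201/238144) + 2491 = 8*(11229201/238144)*(-11467345/238144) + 2491 = -128769121941345/7089070592 + 2491 = -111110247096673/7089070592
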